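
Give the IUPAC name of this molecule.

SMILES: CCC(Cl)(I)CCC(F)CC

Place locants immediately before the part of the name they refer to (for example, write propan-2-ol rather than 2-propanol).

3-chloro-6-fluoro-3-iodooctane

The longest continuous carbon chain has 8 atoms, so the parent hydride is octane.
Choose the numbering such that the substituent locant set {3,3,6} is lower than {3,6,6} at the first point of difference.
With this numbering: a chloro group at C-3; a fluoro group at C-6; an iodo group at C-3.
Substituent prefixes are cited in alphabetical order (multiplying prefixes like di-/tri- are ignored for ordering).
The name is 3-chloro-6-fluoro-3-iodooctane.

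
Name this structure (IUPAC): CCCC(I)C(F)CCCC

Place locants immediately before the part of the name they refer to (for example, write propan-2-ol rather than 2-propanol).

The longest continuous carbon chain has 9 atoms, so the parent hydride is nonane.
The numbering direction is chosen so that the substituent locant set {4,5} is lower than {5,6} at the first point of difference.
This places a fluoro group at C-5; an iodo group at C-4.
The substituents are ordered alphabetically, ignoring any di-/tri- multipliers.
Assembling the pieces gives 5-fluoro-4-iodononane.

5-fluoro-4-iodononane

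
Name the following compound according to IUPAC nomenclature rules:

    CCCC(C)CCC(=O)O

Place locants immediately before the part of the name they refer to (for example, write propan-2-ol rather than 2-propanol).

The longest carbon chain that includes the –COOH group has 7 carbons, so the parent hydride is heptane.
A carboxylic acid (terminal –COOH) is the principal characteristic group, giving the suffix -oic acid.
The numbering direction is chosen so that the carboxylic acid carbon is C-1 by definition.
With this numbering: a methyl group at C-4.
The name is 4-methylheptanoic acid.

4-methylheptanoic acid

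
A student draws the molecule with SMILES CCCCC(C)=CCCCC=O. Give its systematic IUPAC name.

6-methyldec-5-enal

The longest carbon chain that includes the –CHO group and the multiple bond has 10 carbons, so the parent hydride is decane.
The highest-priority functional group is an aldehyde (terminal –CHO), so the name ends in -al.
A C=C double bond in the chain gives the infix -ene-.
Number the chain so that the aldehyde carbon is C-1 by definition.
With this numbering: the double bond between C-5 and C-6; a methyl group at C-6.
The name is 6-methyldec-5-enal.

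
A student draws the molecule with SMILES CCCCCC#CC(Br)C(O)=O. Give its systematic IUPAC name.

Counting along the main chain through the –COOH group and the multiple bond gives 9 carbons: the parent is nonane.
A carboxylic acid (terminal –COOH) is the principal characteristic group, giving the suffix -oic acid.
There is one C≡C triple bond, indicated by the ending -yne.
Number the chain so that the carboxylic acid carbon is C-1 by definition.
That gives the triple bond between C-3 and C-4; a bromo group at C-2.
The name is 2-bromonon-3-ynoic acid.

2-bromonon-3-ynoic acid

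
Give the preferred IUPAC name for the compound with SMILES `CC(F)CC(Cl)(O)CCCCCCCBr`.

11-bromo-4-chloro-2-fluoroundecan-4-ol

The longest carbon chain that includes the –OH group has 11 carbons, so the parent hydride is undecane.
An alcohol (–OH) is the principal characteristic group, giving the suffix -ol.
Number the chain so that numbering from this end puts the hydroxyl group at C-4 rather than C-8.
This places the hydroxyl at C-4; a bromo group at C-11; a chloro group at C-4; a fluoro group at C-2.
The substituents are ordered alphabetically, ignoring any di-/tri- multipliers.
The name is 11-bromo-4-chloro-2-fluoroundecan-4-ol.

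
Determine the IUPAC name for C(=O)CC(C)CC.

3-methylpentanal

Counting along the main chain through the –CHO group gives 5 carbons: the parent is pentane.
The principal characteristic group is an aldehyde (terminal –CHO), named with the suffix -al.
Number the chain so that the aldehyde carbon is C-1 by definition.
With this numbering: a methyl group at C-3.
Assembling the pieces gives 3-methylpentanal.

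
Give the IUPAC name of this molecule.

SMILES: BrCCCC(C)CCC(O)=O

7-bromo-4-methylheptanoic acid

The longest carbon chain that includes the –COOH group has 7 carbons, so the parent hydride is heptane.
The principal characteristic group is a carboxylic acid (terminal –COOH), named with the suffix -oic acid.
Choose the numbering such that the carboxylic acid carbon is C-1 by definition.
That gives a bromo group at C-7; a methyl group at C-4.
The substituents are ordered alphabetically, ignoring any di-/tri- multipliers.
Assembling the pieces gives 7-bromo-4-methylheptanoic acid.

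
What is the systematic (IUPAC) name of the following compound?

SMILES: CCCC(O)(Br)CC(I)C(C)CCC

4-bromo-6-iodo-7-methyldecan-4-ol

Counting along the main chain through the –OH group gives 10 carbons: the parent is decane.
The highest-priority functional group is an alcohol (–OH), so the name ends in -ol.
Choose the numbering such that numbering from this end puts the hydroxyl group at C-4 rather than C-7.
That gives the hydroxyl at C-4; a bromo group at C-4; an iodo group at C-6; a methyl group at C-7.
The substituents are ordered alphabetically, ignoring any di-/tri- multipliers.
The name is 4-bromo-6-iodo-7-methyldecan-4-ol.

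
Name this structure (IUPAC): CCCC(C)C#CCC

5-methyloct-3-yne

The longest chain bearing the multiple bond is 8 carbons long (octane).
A C≡C triple bond in the chain gives the infix -yne-.
Choose the numbering such that numbering from this end puts the triple bond at C-3 rather than C-5.
With this numbering: the triple bond between C-3 and C-4; a methyl group at C-5.
The name is 5-methyloct-3-yne.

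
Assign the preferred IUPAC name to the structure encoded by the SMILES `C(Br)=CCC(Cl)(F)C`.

The longest carbon chain that includes the multiple bond has 5 carbons, so the parent hydride is pentane.
There is one C=C double bond, indicated by the ending -ene.
Number the chain so that numbering from this end puts the double bond at C-1 rather than C-4.
With this numbering: the double bond between C-1 and C-2; a bromo group at C-1; a chloro group at C-4; a fluoro group at C-4.
The substituents are ordered alphabetically, ignoring any di-/tri- multipliers.
The name is 1-bromo-4-chloro-4-fluoropent-1-ene.

1-bromo-4-chloro-4-fluoropent-1-ene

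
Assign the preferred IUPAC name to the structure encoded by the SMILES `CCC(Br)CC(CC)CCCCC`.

The parent chain contains 10 carbons (decane).
Number the chain so that the substituent locant set {3,5} is lower than {6,8} at the first point of difference.
This places a bromo group at C-3; an ethyl group at C-5.
The substituents are ordered alphabetically, ignoring any di-/tri- multipliers.
The name is 3-bromo-5-ethyldecane.

3-bromo-5-ethyldecane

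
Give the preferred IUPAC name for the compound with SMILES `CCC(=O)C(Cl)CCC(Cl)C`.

4,7-dichlorooctan-3-one

The longest carbon chain that includes the carbonyl has 8 carbons, so the parent hydride is octane.
The principal characteristic group is a ketone (C=O on an internal carbon), named with the suffix -one.
Choose the numbering such that numbering from this end puts the carbonyl group at C-3 rather than C-6.
With this numbering: the carbonyl at C-3; chloro groups at C-4 and C-7.
The name is 4,7-dichlorooctan-3-one.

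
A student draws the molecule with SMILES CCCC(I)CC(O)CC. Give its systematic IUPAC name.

The longest carbon chain that includes the –OH group has 8 carbons, so the parent hydride is octane.
The principal characteristic group is an alcohol (–OH), named with the suffix -ol.
Number the chain so that numbering from this end puts the hydroxyl group at C-3 rather than C-6.
With this numbering: the hydroxyl at C-3; an iodo group at C-5.
The name is 5-iodooctan-3-ol.

5-iodooctan-3-ol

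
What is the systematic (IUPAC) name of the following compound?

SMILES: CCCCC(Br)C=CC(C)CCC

The longest carbon chain that includes the multiple bond has 11 carbons, so the parent hydride is undecane.
The chain contains a C=C double bond, so the unsaturation ending is -ene.
Choose the numbering such that numbering from this end puts the double bond at C-5 rather than C-6.
That gives the double bond between C-5 and C-6; a bromo group at C-7; a methyl group at C-4.
Prefixes are listed alphabetically: bromo, methyl.
The name is 7-bromo-4-methylundec-5-ene.

7-bromo-4-methylundec-5-ene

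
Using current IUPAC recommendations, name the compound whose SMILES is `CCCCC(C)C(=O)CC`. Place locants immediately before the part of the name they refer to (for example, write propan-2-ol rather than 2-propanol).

The longest chain bearing the carbonyl is 8 carbons long (octane).
A ketone (C=O on an internal carbon) is the principal characteristic group, giving the suffix -one.
Choose the numbering such that numbering from this end puts the carbonyl group at C-3 rather than C-6.
This places the carbonyl at C-3; a methyl group at C-4.
Assembling the pieces gives 4-methyloctan-3-one.

4-methyloctan-3-one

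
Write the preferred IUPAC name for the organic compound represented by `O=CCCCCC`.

hexanal

Counting along the main chain through the –CHO group gives 6 carbons: the parent is hexane.
The highest-priority functional group is an aldehyde (terminal –CHO), so the name ends in -al.
Number the chain so that the aldehyde carbon is C-1 by definition.
Assembling the pieces gives hexanal.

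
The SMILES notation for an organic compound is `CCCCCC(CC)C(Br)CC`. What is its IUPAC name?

The longest continuous carbon chain has 9 atoms, so the parent hydride is nonane.
Choose the numbering such that the substituent locant set {3,4} is lower than {6,7} at the first point of difference.
With this numbering: a bromo group at C-3; an ethyl group at C-4.
Substituent prefixes are cited in alphabetical order (multiplying prefixes like di-/tri- are ignored for ordering).
The name is 3-bromo-4-ethylnonane.

3-bromo-4-ethylnonane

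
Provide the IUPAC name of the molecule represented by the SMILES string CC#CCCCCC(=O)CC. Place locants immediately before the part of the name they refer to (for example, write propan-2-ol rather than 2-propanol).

dec-8-yn-3-one

The longest chain bearing the carbonyl and the multiple bond is 10 carbons long (decane).
The highest-priority functional group is a ketone (C=O on an internal carbon), so the name ends in -one.
The chain contains a C≡C triple bond, so the unsaturation ending is -yne.
Choose the numbering such that numbering from this end puts the carbonyl group at C-3 rather than C-8.
This places the carbonyl at C-3; the triple bond between C-8 and C-9.
Putting it together: dec-8-yn-3-one.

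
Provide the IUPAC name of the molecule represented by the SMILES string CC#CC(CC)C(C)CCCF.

The longest chain bearing the multiple bond is 8 carbons long (octane).
The chain contains a C≡C triple bond, so the unsaturation ending is -yne.
Choose the numbering such that numbering from this end puts the triple bond at C-2 rather than C-6.
With this numbering: the triple bond between C-2 and C-3; an ethyl group at C-4; a fluoro group at C-8; a methyl group at C-5.
Prefixes are listed alphabetically: ethyl, fluoro, methyl.
The name is 4-ethyl-8-fluoro-5-methyloct-2-yne.

4-ethyl-8-fluoro-5-methyloct-2-yne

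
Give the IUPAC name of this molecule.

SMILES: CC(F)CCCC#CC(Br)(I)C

Counting along the main chain through the multiple bond gives 9 carbons: the parent is nonane.
The chain contains a C≡C triple bond, so the unsaturation ending is -yne.
The numbering direction is chosen so that numbering from this end puts the triple bond at C-3 rather than C-6.
This places the triple bond between C-3 and C-4; a bromo group at C-2; a fluoro group at C-8; an iodo group at C-2.
The substituents are ordered alphabetically, ignoring any di-/tri- multipliers.
Putting it together: 2-bromo-8-fluoro-2-iodonon-3-yne.

2-bromo-8-fluoro-2-iodonon-3-yne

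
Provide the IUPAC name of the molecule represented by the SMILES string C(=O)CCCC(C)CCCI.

The longest carbon chain that includes the –CHO group has 8 carbons, so the parent hydride is octane.
An aldehyde (terminal –CHO) is the principal characteristic group, giving the suffix -al.
Choose the numbering such that the aldehyde carbon is C-1 by definition.
That gives an iodo group at C-8; a methyl group at C-5.
Substituent prefixes are cited in alphabetical order (multiplying prefixes like di-/tri- are ignored for ordering).
The name is 8-iodo-5-methyloctanal.

8-iodo-5-methyloctanal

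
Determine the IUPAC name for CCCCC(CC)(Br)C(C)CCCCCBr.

1,7-dibromo-7-ethyl-6-methylundecane

The parent chain contains 11 carbons (undecane).
Number the chain so that the substituent locant set {1,6,7,7} is lower than {5,5,6,11} at the first point of difference.
That gives bromo groups at C-1 and C-7; an ethyl group at C-7; a methyl group at C-6.
Substituent prefixes are cited in alphabetical order (multiplying prefixes like di-/tri- are ignored for ordering).
Assembling the pieces gives 1,7-dibromo-7-ethyl-6-methylundecane.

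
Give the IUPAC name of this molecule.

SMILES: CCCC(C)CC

The longest carbon chain is 6 atoms: the parent is hexane.
Choose the numbering such that the substituent locant set {3} is lower than {4} at the first point of difference.
This places a methyl group at C-3.
Putting it together: 3-methylhexane.

3-methylhexane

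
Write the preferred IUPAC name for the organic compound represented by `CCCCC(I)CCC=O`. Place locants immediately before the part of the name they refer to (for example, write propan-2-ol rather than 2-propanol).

Counting along the main chain through the –CHO group gives 8 carbons: the parent is octane.
The highest-priority functional group is an aldehyde (terminal –CHO), so the name ends in -al.
Choose the numbering such that the aldehyde carbon is C-1 by definition.
With this numbering: an iodo group at C-4.
Putting it together: 4-iodooctanal.

4-iodooctanal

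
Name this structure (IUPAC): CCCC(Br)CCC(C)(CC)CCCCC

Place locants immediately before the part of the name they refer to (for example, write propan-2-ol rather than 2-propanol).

The longest continuous carbon chain has 12 atoms, so the parent hydride is dodecane.
Choose the numbering such that the substituent locant set {4,7,7} is lower than {6,6,9} at the first point of difference.
With this numbering: a bromo group at C-4; an ethyl group at C-7; a methyl group at C-7.
Substituent prefixes are cited in alphabetical order (multiplying prefixes like di-/tri- are ignored for ordering).
Assembling the pieces gives 4-bromo-7-ethyl-7-methyldodecane.

4-bromo-7-ethyl-7-methyldodecane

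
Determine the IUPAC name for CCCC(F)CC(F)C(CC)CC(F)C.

4-ethyl-2,5,7-trifluorodecane

The longest carbon chain is 10 atoms: the parent is decane.
The numbering direction is chosen so that the substituent locant set {2,4,5,7} is lower than {4,6,7,9} at the first point of difference.
That gives an ethyl group at C-4; fluoro groups at C-2 and C-5 and C-7.
The substituents are ordered alphabetically, ignoring any di-/tri- multipliers.
Putting it together: 4-ethyl-2,5,7-trifluorodecane.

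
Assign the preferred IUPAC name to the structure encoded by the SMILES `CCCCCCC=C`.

oct-1-ene

Counting along the main chain through the multiple bond gives 8 carbons: the parent is octane.
A C=C double bond in the chain gives the infix -ene-.
The numbering direction is chosen so that numbering from this end puts the double bond at C-1 rather than C-7.
This places the double bond between C-1 and C-2.
The name is oct-1-ene.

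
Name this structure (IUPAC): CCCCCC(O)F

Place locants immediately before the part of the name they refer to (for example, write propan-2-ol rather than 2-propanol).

1-fluorohexan-1-ol

The longest chain bearing the –OH group is 6 carbons long (hexane).
An alcohol (–OH) is the principal characteristic group, giving the suffix -ol.
Number the chain so that numbering from this end puts the hydroxyl group at C-1 rather than C-6.
With this numbering: the hydroxyl at C-1; a fluoro group at C-1.
The name is 1-fluorohexan-1-ol.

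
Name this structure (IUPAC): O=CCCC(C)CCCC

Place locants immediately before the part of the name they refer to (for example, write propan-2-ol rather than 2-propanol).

Counting along the main chain through the –CHO group gives 8 carbons: the parent is octane.
The principal characteristic group is an aldehyde (terminal –CHO), named with the suffix -al.
The numbering direction is chosen so that the aldehyde carbon is C-1 by definition.
With this numbering: a methyl group at C-4.
Assembling the pieces gives 4-methyloctanal.

4-methyloctanal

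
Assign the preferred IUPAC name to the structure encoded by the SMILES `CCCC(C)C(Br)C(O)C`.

Counting along the main chain through the –OH group gives 7 carbons: the parent is heptane.
The highest-priority functional group is an alcohol (–OH), so the name ends in -ol.
The numbering direction is chosen so that numbering from this end puts the hydroxyl group at C-2 rather than C-6.
With this numbering: the hydroxyl at C-2; a bromo group at C-3; a methyl group at C-4.
The substituents are ordered alphabetically, ignoring any di-/tri- multipliers.
The name is 3-bromo-4-methylheptan-2-ol.

3-bromo-4-methylheptan-2-ol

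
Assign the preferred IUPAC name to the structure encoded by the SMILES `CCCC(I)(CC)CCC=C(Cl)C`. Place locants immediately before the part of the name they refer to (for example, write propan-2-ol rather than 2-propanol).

The longest chain bearing the multiple bond is 9 carbons long (nonane).
The chain contains a C=C double bond, so the unsaturation ending is -ene.
The numbering direction is chosen so that numbering from this end puts the double bond at C-2 rather than C-7.
This places the double bond between C-2 and C-3; a chloro group at C-2; an ethyl group at C-6; an iodo group at C-6.
The substituents are ordered alphabetically, ignoring any di-/tri- multipliers.
Assembling the pieces gives 2-chloro-6-ethyl-6-iodonon-2-ene.

2-chloro-6-ethyl-6-iodonon-2-ene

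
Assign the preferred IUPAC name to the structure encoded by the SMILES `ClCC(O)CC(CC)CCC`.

1-chloro-4-ethylheptan-2-ol

The longest chain bearing the –OH group is 7 carbons long (heptane).
The principal characteristic group is an alcohol (–OH), named with the suffix -ol.
Choose the numbering such that numbering from this end puts the hydroxyl group at C-2 rather than C-6.
This places the hydroxyl at C-2; a chloro group at C-1; an ethyl group at C-4.
The substituents are ordered alphabetically, ignoring any di-/tri- multipliers.
Putting it together: 1-chloro-4-ethylheptan-2-ol.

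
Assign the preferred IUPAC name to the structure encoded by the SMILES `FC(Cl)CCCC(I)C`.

1-chloro-1-fluoro-5-iodohexane

The longest continuous carbon chain has 6 atoms, so the parent hydride is hexane.
The numbering direction is chosen so that the substituent locant set {1,1,5} is lower than {2,6,6} at the first point of difference.
That gives a chloro group at C-1; a fluoro group at C-1; an iodo group at C-5.
The substituents are ordered alphabetically, ignoring any di-/tri- multipliers.
The name is 1-chloro-1-fluoro-5-iodohexane.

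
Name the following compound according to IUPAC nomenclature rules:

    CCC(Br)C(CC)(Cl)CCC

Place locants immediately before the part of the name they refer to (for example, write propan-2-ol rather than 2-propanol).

The longest continuous carbon chain has 7 atoms, so the parent hydride is heptane.
Choose the numbering such that the substituent locant set {3,4,4} is lower than {4,4,5} at the first point of difference.
That gives a bromo group at C-3; a chloro group at C-4; an ethyl group at C-4.
Substituent prefixes are cited in alphabetical order (multiplying prefixes like di-/tri- are ignored for ordering).
The name is 3-bromo-4-chloro-4-ethylheptane.

3-bromo-4-chloro-4-ethylheptane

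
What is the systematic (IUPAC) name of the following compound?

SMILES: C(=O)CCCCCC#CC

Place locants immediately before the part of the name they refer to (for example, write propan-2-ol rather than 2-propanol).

non-7-ynal

Counting along the main chain through the –CHO group and the multiple bond gives 9 carbons: the parent is nonane.
The principal characteristic group is an aldehyde (terminal –CHO), named with the suffix -al.
The chain contains a C≡C triple bond, so the unsaturation ending is -yne.
Choose the numbering such that the aldehyde carbon is C-1 by definition.
With this numbering: the triple bond between C-7 and C-8.
The name is non-7-ynal.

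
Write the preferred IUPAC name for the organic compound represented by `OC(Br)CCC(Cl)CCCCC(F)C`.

The longest carbon chain that includes the –OH group has 10 carbons, so the parent hydride is decane.
The principal characteristic group is an alcohol (–OH), named with the suffix -ol.
The numbering direction is chosen so that numbering from this end puts the hydroxyl group at C-1 rather than C-10.
This places the hydroxyl at C-1; a bromo group at C-1; a chloro group at C-4; a fluoro group at C-9.
Substituent prefixes are cited in alphabetical order (multiplying prefixes like di-/tri- are ignored for ordering).
Assembling the pieces gives 1-bromo-4-chloro-9-fluorodecan-1-ol.

1-bromo-4-chloro-9-fluorodecan-1-ol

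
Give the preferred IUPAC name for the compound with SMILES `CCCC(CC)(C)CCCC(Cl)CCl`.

The longest continuous carbon chain has 9 atoms, so the parent hydride is nonane.
The numbering direction is chosen so that the substituent locant set {1,2,6,6} is lower than {4,4,8,9} at the first point of difference.
With this numbering: chloro groups at C-1 and C-2; an ethyl group at C-6; a methyl group at C-6.
Prefixes are listed alphabetically: chloro, ethyl, methyl.
Putting it together: 1,2-dichloro-6-ethyl-6-methylnonane.

1,2-dichloro-6-ethyl-6-methylnonane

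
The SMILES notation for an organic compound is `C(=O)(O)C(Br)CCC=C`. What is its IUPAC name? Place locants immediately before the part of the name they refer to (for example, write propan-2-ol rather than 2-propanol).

The longest carbon chain that includes the –COOH group and the multiple bond has 6 carbons, so the parent hydride is hexane.
The highest-priority functional group is a carboxylic acid (terminal –COOH), so the name ends in -oic acid.
There is one C=C double bond, indicated by the ending -ene.
The numbering direction is chosen so that the carboxylic acid carbon is C-1 by definition.
That gives the double bond between C-5 and C-6; a bromo group at C-2.
Putting it together: 2-bromohex-5-enoic acid.

2-bromohex-5-enoic acid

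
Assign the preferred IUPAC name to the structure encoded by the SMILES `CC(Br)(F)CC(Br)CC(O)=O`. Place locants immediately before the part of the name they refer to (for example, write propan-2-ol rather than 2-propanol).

Counting along the main chain through the –COOH group gives 6 carbons: the parent is hexane.
The principal characteristic group is a carboxylic acid (terminal –COOH), named with the suffix -oic acid.
Number the chain so that the carboxylic acid carbon is C-1 by definition.
That gives bromo groups at C-3 and C-5; a fluoro group at C-5.
The substituents are ordered alphabetically, ignoring any di-/tri- multipliers.
Putting it together: 3,5-dibromo-5-fluorohexanoic acid.

3,5-dibromo-5-fluorohexanoic acid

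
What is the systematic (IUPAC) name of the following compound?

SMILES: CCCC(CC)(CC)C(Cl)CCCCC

5-chloro-4,4-diethyldecane

The parent chain contains 10 carbons (decane).
Number the chain so that the substituent locant set {4,4,5} is lower than {6,7,7} at the first point of difference.
That gives a chloro group at C-5; two ethyl groups at C-4.
The substituents are ordered alphabetically, ignoring any di-/tri- multipliers.
Putting it together: 5-chloro-4,4-diethyldecane.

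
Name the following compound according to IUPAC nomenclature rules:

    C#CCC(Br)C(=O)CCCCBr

The longest chain bearing the carbonyl and the multiple bond is 9 carbons long (nonane).
The principal characteristic group is a ketone (C=O on an internal carbon), named with the suffix -one.
There is one C≡C triple bond, indicated by the ending -yne.
Choose the numbering such that numbering from this end puts the triple bond at C-1 rather than C-8.
That gives the carbonyl at C-5; the triple bond between C-1 and C-2; bromo groups at C-4 and C-9.
The name is 4,9-dibromonon-1-yn-5-one.

4,9-dibromonon-1-yn-5-one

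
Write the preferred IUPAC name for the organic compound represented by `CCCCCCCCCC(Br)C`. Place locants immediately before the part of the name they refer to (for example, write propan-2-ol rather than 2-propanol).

2-bromoundecane

The parent chain contains 11 carbons (undecane).
The numbering direction is chosen so that the substituent locant set {2} is lower than {10} at the first point of difference.
With this numbering: a bromo group at C-2.
The name is 2-bromoundecane.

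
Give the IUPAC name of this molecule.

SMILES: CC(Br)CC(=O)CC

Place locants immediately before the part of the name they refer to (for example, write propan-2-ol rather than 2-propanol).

5-bromohexan-3-one

Counting along the main chain through the carbonyl gives 6 carbons: the parent is hexane.
The highest-priority functional group is a ketone (C=O on an internal carbon), so the name ends in -one.
Choose the numbering such that numbering from this end puts the carbonyl group at C-3 rather than C-4.
With this numbering: the carbonyl at C-3; a bromo group at C-5.
Putting it together: 5-bromohexan-3-one.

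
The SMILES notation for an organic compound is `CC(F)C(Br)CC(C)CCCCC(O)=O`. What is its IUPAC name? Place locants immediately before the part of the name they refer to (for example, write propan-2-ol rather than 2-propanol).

8-bromo-9-fluoro-6-methyldecanoic acid

The longest carbon chain that includes the –COOH group has 10 carbons, so the parent hydride is decane.
A carboxylic acid (terminal –COOH) is the principal characteristic group, giving the suffix -oic acid.
The numbering direction is chosen so that the carboxylic acid carbon is C-1 by definition.
That gives a bromo group at C-8; a fluoro group at C-9; a methyl group at C-6.
The substituents are ordered alphabetically, ignoring any di-/tri- multipliers.
Putting it together: 8-bromo-9-fluoro-6-methyldecanoic acid.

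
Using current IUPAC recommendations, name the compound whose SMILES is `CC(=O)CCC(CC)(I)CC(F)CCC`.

5-ethyl-7-fluoro-5-iododecan-2-one

The longest carbon chain that includes the carbonyl has 10 carbons, so the parent hydride is decane.
The principal characteristic group is a ketone (C=O on an internal carbon), named with the suffix -one.
The numbering direction is chosen so that numbering from this end puts the carbonyl group at C-2 rather than C-9.
This places the carbonyl at C-2; an ethyl group at C-5; a fluoro group at C-7; an iodo group at C-5.
The substituents are ordered alphabetically, ignoring any di-/tri- multipliers.
Putting it together: 5-ethyl-7-fluoro-5-iododecan-2-one.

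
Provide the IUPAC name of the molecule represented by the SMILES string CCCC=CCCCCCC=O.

undec-7-enal

The longest carbon chain that includes the –CHO group and the multiple bond has 11 carbons, so the parent hydride is undecane.
The highest-priority functional group is an aldehyde (terminal –CHO), so the name ends in -al.
A C=C double bond in the chain gives the infix -ene-.
The numbering direction is chosen so that the aldehyde carbon is C-1 by definition.
This places the double bond between C-7 and C-8.
Assembling the pieces gives undec-7-enal.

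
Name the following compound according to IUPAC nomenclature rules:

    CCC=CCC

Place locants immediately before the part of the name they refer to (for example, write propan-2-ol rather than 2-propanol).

The longest carbon chain that includes the multiple bond has 6 carbons, so the parent hydride is hexane.
The chain contains a C=C double bond, so the unsaturation ending is -ene.
The molecule is symmetric, so either numbering direction gives the same locants.
With this numbering: the double bond between C-3 and C-4.
Putting it together: hex-3-ene.

hex-3-ene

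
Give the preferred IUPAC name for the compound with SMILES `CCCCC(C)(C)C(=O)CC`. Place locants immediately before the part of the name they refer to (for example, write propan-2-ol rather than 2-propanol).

4,4-dimethyloctan-3-one

Counting along the main chain through the carbonyl gives 8 carbons: the parent is octane.
The principal characteristic group is a ketone (C=O on an internal carbon), named with the suffix -one.
Number the chain so that numbering from this end puts the carbonyl group at C-3 rather than C-6.
With this numbering: the carbonyl at C-3; two methyl groups at C-4.
Assembling the pieces gives 4,4-dimethyloctan-3-one.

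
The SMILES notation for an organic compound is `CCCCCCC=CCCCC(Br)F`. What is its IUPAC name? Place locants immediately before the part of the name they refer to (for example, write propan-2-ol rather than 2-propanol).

1-bromo-1-fluorododec-5-ene

The longest chain bearing the multiple bond is 12 carbons long (dodecane).
A C=C double bond in the chain gives the infix -ene-.
Number the chain so that numbering from this end puts the double bond at C-5 rather than C-7.
With this numbering: the double bond between C-5 and C-6; a bromo group at C-1; a fluoro group at C-1.
Substituent prefixes are cited in alphabetical order (multiplying prefixes like di-/tri- are ignored for ordering).
The name is 1-bromo-1-fluorododec-5-ene.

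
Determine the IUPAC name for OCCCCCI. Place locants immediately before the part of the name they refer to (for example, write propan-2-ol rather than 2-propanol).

5-iodopentan-1-ol

The longest carbon chain that includes the –OH group has 5 carbons, so the parent hydride is pentane.
An alcohol (–OH) is the principal characteristic group, giving the suffix -ol.
Number the chain so that numbering from this end puts the hydroxyl group at C-1 rather than C-5.
This places the hydroxyl at C-1; an iodo group at C-5.
Putting it together: 5-iodopentan-1-ol.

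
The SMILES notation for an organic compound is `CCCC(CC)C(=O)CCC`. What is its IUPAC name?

5-ethyloctan-4-one

The longest chain bearing the carbonyl is 8 carbons long (octane).
The principal characteristic group is a ketone (C=O on an internal carbon), named with the suffix -one.
Number the chain so that numbering from this end puts the carbonyl group at C-4 rather than C-5.
That gives the carbonyl at C-4; an ethyl group at C-5.
The name is 5-ethyloctan-4-one.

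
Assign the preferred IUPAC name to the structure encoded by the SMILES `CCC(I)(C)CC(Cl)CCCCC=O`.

6-chloro-8-iodo-8-methyldecanal

Counting along the main chain through the –CHO group gives 10 carbons: the parent is decane.
The highest-priority functional group is an aldehyde (terminal –CHO), so the name ends in -al.
The numbering direction is chosen so that the aldehyde carbon is C-1 by definition.
With this numbering: a chloro group at C-6; an iodo group at C-8; a methyl group at C-8.
The substituents are ordered alphabetically, ignoring any di-/tri- multipliers.
The name is 6-chloro-8-iodo-8-methyldecanal.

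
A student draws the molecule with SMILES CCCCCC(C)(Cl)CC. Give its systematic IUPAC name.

3-chloro-3-methyloctane

The parent chain contains 8 carbons (octane).
The numbering direction is chosen so that the substituent locant set {3,3} is lower than {6,6} at the first point of difference.
That gives a chloro group at C-3; a methyl group at C-3.
Substituent prefixes are cited in alphabetical order (multiplying prefixes like di-/tri- are ignored for ordering).
Putting it together: 3-chloro-3-methyloctane.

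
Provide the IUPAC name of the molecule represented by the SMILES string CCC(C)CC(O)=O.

The longest chain bearing the –COOH group is 5 carbons long (pentane).
The principal characteristic group is a carboxylic acid (terminal –COOH), named with the suffix -oic acid.
The numbering direction is chosen so that the carboxylic acid carbon is C-1 by definition.
This places a methyl group at C-3.
Assembling the pieces gives 3-methylpentanoic acid.

3-methylpentanoic acid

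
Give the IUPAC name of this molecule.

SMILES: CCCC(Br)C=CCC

5-bromooct-3-ene

Counting along the main chain through the multiple bond gives 8 carbons: the parent is octane.
The chain contains a C=C double bond, so the unsaturation ending is -ene.
Choose the numbering such that numbering from this end puts the double bond at C-3 rather than C-5.
With this numbering: the double bond between C-3 and C-4; a bromo group at C-5.
The name is 5-bromooct-3-ene.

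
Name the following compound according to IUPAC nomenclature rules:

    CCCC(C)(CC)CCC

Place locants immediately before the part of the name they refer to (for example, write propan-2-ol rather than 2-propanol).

The parent chain contains 7 carbons (heptane).
Both numbering directions give the same locant set; either may be used.
With this numbering: an ethyl group at C-4; a methyl group at C-4.
Prefixes are listed alphabetically: ethyl, methyl.
Putting it together: 4-ethyl-4-methylheptane.

4-ethyl-4-methylheptane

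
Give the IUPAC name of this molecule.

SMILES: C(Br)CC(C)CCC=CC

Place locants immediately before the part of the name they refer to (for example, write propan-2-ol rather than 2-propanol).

8-bromo-6-methyloct-2-ene

The longest carbon chain that includes the multiple bond has 8 carbons, so the parent hydride is octane.
The chain contains a C=C double bond, so the unsaturation ending is -ene.
Number the chain so that numbering from this end puts the double bond at C-2 rather than C-6.
With this numbering: the double bond between C-2 and C-3; a bromo group at C-8; a methyl group at C-6.
The substituents are ordered alphabetically, ignoring any di-/tri- multipliers.
Putting it together: 8-bromo-6-methyloct-2-ene.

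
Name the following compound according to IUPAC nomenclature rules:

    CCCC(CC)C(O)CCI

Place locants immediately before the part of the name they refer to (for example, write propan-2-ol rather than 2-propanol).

The longest chain bearing the –OH group is 7 carbons long (heptane).
An alcohol (–OH) is the principal characteristic group, giving the suffix -ol.
Number the chain so that numbering from this end puts the hydroxyl group at C-3 rather than C-5.
This places the hydroxyl at C-3; an ethyl group at C-4; an iodo group at C-1.
Substituent prefixes are cited in alphabetical order (multiplying prefixes like di-/tri- are ignored for ordering).
Assembling the pieces gives 4-ethyl-1-iodoheptan-3-ol.

4-ethyl-1-iodoheptan-3-ol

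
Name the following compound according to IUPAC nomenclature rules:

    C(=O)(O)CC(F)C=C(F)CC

3,5-difluorohept-4-enoic acid

Counting along the main chain through the –COOH group and the multiple bond gives 7 carbons: the parent is heptane.
A carboxylic acid (terminal –COOH) is the principal characteristic group, giving the suffix -oic acid.
The chain contains a C=C double bond, so the unsaturation ending is -ene.
The numbering direction is chosen so that the carboxylic acid carbon is C-1 by definition.
That gives the double bond between C-4 and C-5; fluoro groups at C-3 and C-5.
Assembling the pieces gives 3,5-difluorohept-4-enoic acid.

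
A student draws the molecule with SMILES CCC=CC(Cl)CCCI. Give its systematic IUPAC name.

5-chloro-8-iodooct-3-ene

The longest carbon chain that includes the multiple bond has 8 carbons, so the parent hydride is octane.
A C=C double bond in the chain gives the infix -ene-.
Choose the numbering such that numbering from this end puts the double bond at C-3 rather than C-5.
That gives the double bond between C-3 and C-4; a chloro group at C-5; an iodo group at C-8.
The substituents are ordered alphabetically, ignoring any di-/tri- multipliers.
Putting it together: 5-chloro-8-iodooct-3-ene.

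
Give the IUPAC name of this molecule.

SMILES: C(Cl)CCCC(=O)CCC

The longest chain bearing the carbonyl is 8 carbons long (octane).
The highest-priority functional group is a ketone (C=O on an internal carbon), so the name ends in -one.
The numbering direction is chosen so that numbering from this end puts the carbonyl group at C-4 rather than C-5.
With this numbering: the carbonyl at C-4; a chloro group at C-8.
The name is 8-chlorooctan-4-one.

8-chlorooctan-4-one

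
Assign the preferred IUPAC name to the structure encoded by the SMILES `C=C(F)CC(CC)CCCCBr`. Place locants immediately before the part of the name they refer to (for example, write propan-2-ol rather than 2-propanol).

The longest chain bearing the multiple bond is 8 carbons long (octane).
The chain contains a C=C double bond, so the unsaturation ending is -ene.
Choose the numbering such that numbering from this end puts the double bond at C-1 rather than C-7.
That gives the double bond between C-1 and C-2; a bromo group at C-8; an ethyl group at C-4; a fluoro group at C-2.
Prefixes are listed alphabetically: bromo, ethyl, fluoro.
Assembling the pieces gives 8-bromo-4-ethyl-2-fluorooct-1-ene.

8-bromo-4-ethyl-2-fluorooct-1-ene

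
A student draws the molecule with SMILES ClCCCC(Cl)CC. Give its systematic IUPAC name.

1,4-dichlorohexane

The longest carbon chain is 6 atoms: the parent is hexane.
Number the chain so that the substituent locant set {1,4} is lower than {3,6} at the first point of difference.
With this numbering: chloro groups at C-1 and C-4.
The name is 1,4-dichlorohexane.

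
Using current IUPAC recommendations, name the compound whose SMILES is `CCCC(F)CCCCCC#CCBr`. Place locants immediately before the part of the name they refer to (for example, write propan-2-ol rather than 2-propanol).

The longest chain bearing the multiple bond is 12 carbons long (dodecane).
A C≡C triple bond in the chain gives the infix -yne-.
The numbering direction is chosen so that numbering from this end puts the triple bond at C-2 rather than C-10.
This places the triple bond between C-2 and C-3; a bromo group at C-1; a fluoro group at C-9.
Substituent prefixes are cited in alphabetical order (multiplying prefixes like di-/tri- are ignored for ordering).
Putting it together: 1-bromo-9-fluorododec-2-yne.

1-bromo-9-fluorododec-2-yne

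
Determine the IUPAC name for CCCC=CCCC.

oct-4-ene

The longest carbon chain that includes the multiple bond has 8 carbons, so the parent hydride is octane.
The chain contains a C=C double bond, so the unsaturation ending is -ene.
Numbering from either end gives identical locants here.
This places the double bond between C-4 and C-5.
The name is oct-4-ene.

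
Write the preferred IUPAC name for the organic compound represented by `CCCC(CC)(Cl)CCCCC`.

4-chloro-4-ethylnonane

The longest carbon chain is 9 atoms: the parent is nonane.
Number the chain so that the substituent locant set {4,4} is lower than {6,6} at the first point of difference.
This places a chloro group at C-4; an ethyl group at C-4.
The substituents are ordered alphabetically, ignoring any di-/tri- multipliers.
The name is 4-chloro-4-ethylnonane.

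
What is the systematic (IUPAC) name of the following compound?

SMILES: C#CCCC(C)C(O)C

3-methylhept-6-yn-2-ol

The longest carbon chain that includes the –OH group and the multiple bond has 7 carbons, so the parent hydride is heptane.
The highest-priority functional group is an alcohol (–OH), so the name ends in -ol.
The chain contains a C≡C triple bond, so the unsaturation ending is -yne.
Choose the numbering such that numbering from this end puts the hydroxyl group at C-2 rather than C-6.
With this numbering: the hydroxyl at C-2; the triple bond between C-6 and C-7; a methyl group at C-3.
Assembling the pieces gives 3-methylhept-6-yn-2-ol.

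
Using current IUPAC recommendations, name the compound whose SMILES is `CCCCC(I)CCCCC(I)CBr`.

1-bromo-2,7-diiodoundecane

The parent chain contains 11 carbons (undecane).
The numbering direction is chosen so that the substituent locant set {1,2,7} is lower than {5,10,11} at the first point of difference.
With this numbering: a bromo group at C-1; iodo groups at C-2 and C-7.
The substituents are ordered alphabetically, ignoring any di-/tri- multipliers.
The name is 1-bromo-2,7-diiodoundecane.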